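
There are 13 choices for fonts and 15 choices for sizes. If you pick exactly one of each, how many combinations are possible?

By the multiplication principle: 13 x 15.

Final answer: 195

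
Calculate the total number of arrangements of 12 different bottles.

The number of ways to arrange 12 distinct objects is 12!.

Final answer: 12! = 479001600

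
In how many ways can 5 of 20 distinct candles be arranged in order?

P(20,5) = 20!/(20-5)! = 20!/15!.

Final answer: P(20,5) = 1860480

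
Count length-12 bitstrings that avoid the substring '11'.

A valid string ends in 0 (append to any length-(n-1) valid string) or in 01 (append to any length-(n-2) valid string), so a(n) = a(n-1) + a(n-2) with a(1)=2, a(2)=3.
Computing successive values: a(1)=2, a(2)=3, a(3)=5, a(4)=8, a(5)=13, a(6)=21, a(7)=34, a(8)=55, a(9)=89, a(10)=144, a(11)=233, a(12)=377.

Final answer: 377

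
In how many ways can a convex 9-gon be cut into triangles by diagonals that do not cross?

This is counted by the nth Catalan number C_n. Here n = 9 - 2 = 7.
C_n = C(2n,n) - C(2n,n+1), so C_{7} = C(14,7) - C(14,8) = 3432 - 3003.

Final answer: C_{7} = 429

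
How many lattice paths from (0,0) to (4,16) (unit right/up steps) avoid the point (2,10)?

Total paths to (4,16): C(20,16) = 4845.
Paths through (2,10): C(12,10) x C(8,6) = 1848.
Avoiding (2,10): 4845 - 1848.

Final answer: 2997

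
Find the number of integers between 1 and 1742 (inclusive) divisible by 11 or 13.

Multiples of 11: 158. Multiples of 13: 134. Of both (lcm=143): 12.
By inclusion-exclusion: 158 + 134 - 12.

Final answer: 280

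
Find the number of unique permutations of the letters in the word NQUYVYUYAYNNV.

Letters (A:1, N:3, Q:1, U:2, V:2, Y:4). Total letters: 13.
Permutations = 13!/(4! x 3! x 2! x 2!).

Final answer: 10810800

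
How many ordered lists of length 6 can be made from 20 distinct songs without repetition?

P(20,6) = 20!/(20-6)! = 20!/14!.

Final answer: P(20,6) = 27907200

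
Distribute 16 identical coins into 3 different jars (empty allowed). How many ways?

Stars and bars: C(n+k-1, k-1) = C(18,2).

Final answer: C(18,2) = 153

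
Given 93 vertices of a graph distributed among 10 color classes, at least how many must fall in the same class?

By pigeonhole with 93 objects and 10 categories: ceiling(93/10).

Final answer: 10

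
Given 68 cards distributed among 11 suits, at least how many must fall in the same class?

By pigeonhole with 68 objects and 11 categories: ceiling(68/11).

Final answer: 7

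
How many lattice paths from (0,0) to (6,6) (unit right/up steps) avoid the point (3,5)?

Total paths to (6,6): C(12,6) = 924.
Paths through (3,5): C(8,5) x C(4,1) = 224.
Avoiding (3,5): 924 - 224.

Final answer: 700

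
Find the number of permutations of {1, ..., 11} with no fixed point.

Derangements satisfy D(n) = (n-1)(D(n-1) + D(n-2)), starting from D(0)=1, D(1)=0.
D(2) = 1 x (0 + 1) = 1
D(3) = 2 x (1 + 0) = 2
D(4) = 3 x (2 + 1) = 9
D(5) = 4 x (9 + 2) = 44
D(6) = 5 x (44 + 9) = 265
D(7) = 6 x (265 + 44) = 1854
D(8) = 7 x (1854 + 265) = 14833
D(9) = 8 x (14833 + 1854) = 133496
D(10) = 9 x (133496 + 14833) = 1334961
D(11) = 10 x (D(10) + D(9)) = 10 x (1334961 + 133496)

Final answer: D(11) = 14684570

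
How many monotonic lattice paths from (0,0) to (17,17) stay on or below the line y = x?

Total monotonic paths to (17,17): C(34,17) = 2333606220.
Paths that cross above y=x (reflection bijection): C(34,18) = 2203961430.
Valid Dyck paths: 2333606220 - 2203961430.
(This is the Catalan number C_{17}.)

Final answer: C_{17} = 129644790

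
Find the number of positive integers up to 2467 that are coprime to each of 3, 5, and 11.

|div by 3|=822, |div by 5|=493, |div by 11|=224.
|div by 3&5|=164, |div by 3&11|=74, |div by 5&11|=44, |div by all|=14.
By inclusion-exclusion, divisible by at least one: 822+493+224-164-74-44+14 = 1271.
Not divisible by any: 2467 - 1271.

Final answer: 1196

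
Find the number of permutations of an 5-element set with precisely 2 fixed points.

Choose which 2 elements are fixed: C(5,2) = 10.
Derange the remaining 3 using D(j) = (j-1)(D(j-1) + D(j-2)), D(0)=1, D(1)=0: D(2)=1, D(3)=2.
Total: 10 x 2.

Final answer: C(5,2) D(3) = 20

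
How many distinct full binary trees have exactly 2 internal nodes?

This is counted by the nth Catalan number C_n. Here n = 2.
C_n = (2n)!/(n!(n+1)!), so C_{2} = 4!/(2! x 3!) = C(4,2)/3 = 6/3.

Final answer: C_{2} = 2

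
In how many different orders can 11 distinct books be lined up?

The number of ways to arrange 11 distinct objects is 11!.

Final answer: 11! = 39916800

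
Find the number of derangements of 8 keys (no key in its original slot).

Use the recurrence D(n) = (n-1)(D(n-1) + D(n-2)) with D(0)=1, D(1)=0.
D(2) = 1 x (0 + 1) = 1
D(3) = 2 x (1 + 0) = 2
D(4) = 3 x (2 + 1) = 9
D(5) = 4 x (9 + 2) = 44
D(6) = 5 x (44 + 9) = 265
D(7) = 6 x (265 + 44) = 1854
D(8) = 7 x (D(7) + D(6)) = 7 x (1854 + 265)

Final answer: D(8) = 14833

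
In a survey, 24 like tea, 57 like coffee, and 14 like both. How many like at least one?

|A union B| = |A| + |B| - |A intersect B| = 24 + 57 - 14.

Final answer: 67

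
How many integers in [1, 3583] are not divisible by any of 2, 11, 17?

|div by 2|=1791, |div by 11|=325, |div by 17|=210.
|div by 2&11|=162, |div by 2&17|=105, |div by 11&17|=19, |div by all|=9.
By inclusion-exclusion, divisible by at least one: 1791+325+210-162-105-19+9 = 2049.
Not divisible by any: 3583 - 2049.

Final answer: 1534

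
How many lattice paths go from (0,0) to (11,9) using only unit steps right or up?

Each path has 11 right steps and 9 up steps in some order (20 steps total).
Choose which 9 of the 20 steps are up: C(20,9).

Final answer: C(20,9) = 167960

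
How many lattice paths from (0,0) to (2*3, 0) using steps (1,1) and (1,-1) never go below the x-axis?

Total monotonic paths to (3,3): C(6,3) = 20.
Reflecting each bad path at its first crossing gives a bijection with paths to (2,4): C(6,4) = 15.
Valid Dyck paths: 20 - 15.
(These counts are the Catalan numbers.)

Final answer: C_{3} = 5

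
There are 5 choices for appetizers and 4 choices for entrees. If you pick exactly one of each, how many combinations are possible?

By the multiplication principle: 5 x 4.

Final answer: 20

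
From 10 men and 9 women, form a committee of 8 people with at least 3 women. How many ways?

Sum over valid woman counts:
C(9,3)C(10,5) = 21168
C(9,4)C(10,4) = 26460
C(9,5)C(10,3) = 15120
C(9,6)C(10,2) = 3780
C(9,7)C(10,1) = 360
C(9,8)C(10,0) = 9
Total: 21168 + 26460 + 15120 + 3780 + 360 + 9.

Final answer: 66897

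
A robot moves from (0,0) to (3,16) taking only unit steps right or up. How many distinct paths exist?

Each path has 3 right steps and 16 up steps in some order (19 steps total).
Choose which 16 of the 19 steps are up: C(19,16).

Final answer: C(19,16) = 969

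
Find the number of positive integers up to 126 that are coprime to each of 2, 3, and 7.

|div by 2|=63, |div by 3|=42, |div by 7|=18.
|div by 2&3|=21, |div by 2&7|=9, |div by 3&7|=6, |div by all|=3.
By inclusion-exclusion, divisible by at least one: 63+42+18-21-9-6+3 = 90.
Not divisible by any: 126 - 90.

Final answer: 36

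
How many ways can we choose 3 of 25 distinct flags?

C(25,3) = 25!/(3! x 22!).

Final answer: \binom{25}{3} = 2300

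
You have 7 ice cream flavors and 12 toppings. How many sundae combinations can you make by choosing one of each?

By the multiplication principle: 7 x 12.

Final answer: 84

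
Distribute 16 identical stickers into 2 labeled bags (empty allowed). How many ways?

Stars and bars: C(n+k-1, k-1) = C(17,1).

Final answer: C(17,1) = 17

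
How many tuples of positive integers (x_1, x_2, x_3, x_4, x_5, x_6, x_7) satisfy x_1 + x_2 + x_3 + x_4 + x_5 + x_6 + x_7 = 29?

Substitute x'_i = x_i - 1 (so x'_i >= 0). Then sum x'_i = 29 - 7 = 22.
Stars and bars: C(22+7-1, 7-1) = C(28,6).

Final answer: C(28,6) = 376740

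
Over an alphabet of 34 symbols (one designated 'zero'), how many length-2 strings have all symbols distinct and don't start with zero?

First digit: 33 (nonzero). Second: 33 (not first). Third: 32, etc.
Total: 33 x 33.

Final answer: 1089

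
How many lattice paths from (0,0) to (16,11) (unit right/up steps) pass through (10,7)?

Paths (0,0)->(10,7): C(17,7) = 19448.
Paths (10,7)->(16,11): C(10,4) = 210.
By multiplication principle: 19448 x 210.

Final answer: 4084080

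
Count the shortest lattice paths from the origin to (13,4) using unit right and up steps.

Each path has 13 right steps and 4 up steps in some order (17 steps total).
Choose which 4 of the 17 steps are up: C(17,4).

Final answer: C(17,4) = 2380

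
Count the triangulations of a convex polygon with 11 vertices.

This is counted by the nth Catalan number C_n. Here n = 11 - 2 = 9.
C_n = C(2n,n)/(n+1), so C_{9} = C(18,9)/10 = 48620/10.

Final answer: C_{9} = 4862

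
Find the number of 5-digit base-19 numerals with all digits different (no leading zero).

The leading digit has 18 choices (anything but zero); the next has 18 (anything but the first), then 17, and so on, one fewer each time.
Total: 18 x 18 x 17 x 16 x 15.

Final answer: 1321920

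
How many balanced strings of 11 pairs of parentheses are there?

This is counted by the nth Catalan number C_n. Here n = 11 (pairs).
C_n = (2n)!/(n!(n+1)!), so C_{11} = 22!/(11! x 12!) = C(22,11)/12 = 705432/12.

Final answer: C_{11} = 58786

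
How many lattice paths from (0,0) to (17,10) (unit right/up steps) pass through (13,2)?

Paths (0,0)->(13,2): C(15,2) = 105.
Paths (13,2)->(17,10): C(12,8) = 495.
By multiplication principle: 105 x 495.

Final answer: 51975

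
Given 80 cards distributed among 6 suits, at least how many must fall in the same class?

By pigeonhole with 80 objects and 6 categories: ceiling(80/6).

Final answer: 14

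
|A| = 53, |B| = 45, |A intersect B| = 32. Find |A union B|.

|A union B| = |A| + |B| - |A intersect B| = 53 + 45 - 32.

Final answer: 66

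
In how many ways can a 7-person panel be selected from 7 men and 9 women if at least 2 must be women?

Sum over valid woman counts:
C(9,2)C(7,5) = 756
C(9,3)C(7,4) = 2940
C(9,4)C(7,3) = 4410
C(9,5)C(7,2) = 2646
C(9,6)C(7,1) = 588
C(9,7)C(7,0) = 36
Total: 756 + 2940 + 4410 + 2646 + 588 + 36.

Final answer: 11376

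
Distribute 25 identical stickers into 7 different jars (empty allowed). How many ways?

Stars and bars: C(n+k-1, k-1) = C(31,6).

Final answer: C(31,6) = 736281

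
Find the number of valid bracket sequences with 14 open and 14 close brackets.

This is a standard Catalan-number count: the answer is C_n. Here n = 14 (pairs).
C_n = (2n)!/(n!(n+1)!), so C_{14} = 28!/(14! x 15!) = C(28,14)/15 = 40116600/15.

Final answer: C_{14} = 2674440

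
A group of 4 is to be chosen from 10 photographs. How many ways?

C(10,4) = 10!/(4! x (10-4)!).

Final answer: C(10,4) = 210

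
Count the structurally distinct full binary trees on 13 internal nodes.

This is counted by the nth Catalan number C_n. Here n = 13.
C_n = C(2n,n) - C(2n,n+1), so C_{13} = C(26,13) - C(26,14) = 10400600 - 9657700.

Final answer: C_{13} = 742900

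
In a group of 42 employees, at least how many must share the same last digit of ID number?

There are 10 possible values for last digit of ID number. With 42 employees and 10 categories, by pigeonhole: ceiling(42/10).

Final answer: 5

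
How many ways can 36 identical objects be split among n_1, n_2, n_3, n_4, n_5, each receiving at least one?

Substitute n'_i = n_i - 1 (so n'_i >= 0). Then sum n'_i = 36 - 5 = 31.
Stars and bars: C(31+5-1, 5-1) = C(35,4).

Final answer: C(35,4) = 52360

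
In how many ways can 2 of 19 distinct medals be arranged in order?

P(19,2) = 19!/(19-2)! = 19!/17!.

Final answer: P(19,2) = 342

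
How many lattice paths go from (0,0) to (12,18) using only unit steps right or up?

Each path has 12 right steps and 18 up steps in some order (30 steps total).
Choose which 18 of the 30 steps are up: C(30,18).

Final answer: C(30,18) = 86493225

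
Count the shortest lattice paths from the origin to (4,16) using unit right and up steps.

Each path has 4 right steps and 16 up steps in some order (20 steps total).
Choose which 16 of the 20 steps are up: C(20,16).

Final answer: C(20,16) = 4845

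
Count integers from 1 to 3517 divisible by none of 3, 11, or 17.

|div by 3|=1172, |div by 11|=319, |div by 17|=206.
|div by 3&11|=106, |div by 3&17|=68, |div by 11&17|=18, |div by all|=6.
By inclusion-exclusion, divisible by at least one: 1172+319+206-106-68-18+6 = 1511.
Not divisible by any: 3517 - 1511.

Final answer: 2006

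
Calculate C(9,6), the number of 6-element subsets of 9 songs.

C(9,6) = 9!/(6! x 3!).

Final answer: \binom{9}{6} = 84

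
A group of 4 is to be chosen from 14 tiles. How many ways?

C(14,4) = 14!/(4! x (14-4)!).

Final answer: C(14,4) = 1001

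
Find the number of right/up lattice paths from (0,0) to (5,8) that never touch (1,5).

Total paths to (5,8): C(13,8) = 1287.
Paths through (1,5): C(6,5) x C(7,3) = 210.
Avoiding (1,5): 1287 - 210.

Final answer: 1077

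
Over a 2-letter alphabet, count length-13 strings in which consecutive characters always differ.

First character: 2 choices. Each subsequent: 1 choices (must differ from the previous one).
Total: 2 x 1^12.

Final answer: 2 x 1^{12} = 2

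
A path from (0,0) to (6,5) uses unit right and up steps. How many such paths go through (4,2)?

Paths (0,0)->(4,2): C(6,2) = 15.
Paths (4,2)->(6,5): C(5,3) = 10.
By multiplication principle: 15 x 10.

Final answer: 150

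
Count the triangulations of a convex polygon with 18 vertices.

This is a standard Catalan-number count: the answer is C_n. Here n = 18 - 2 = 16.
Using C_0 = 1 and C_(k+1) = C_k x 2(2k+1)/(k+2), build up term by term: C_1=1, C_2=2, C_3=5, C_4=14, C_5=42, C_6=132, C_7=429, C_8=1430, C_9=4862, C_10=16796, C_11=58786, C_12=208012, C_13=742900, C_14=2674440, C_15=9694845, C_16=35357670.

Final answer: C_{16} = 35357670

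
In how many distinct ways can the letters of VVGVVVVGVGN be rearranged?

Letters (G:3, N:1, V:7). Total letters: 11.
Permutations = 11!/(7! x 3!).

Final answer: 1320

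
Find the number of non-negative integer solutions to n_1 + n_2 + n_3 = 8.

Stars and bars with 8 stars and 2 bars:
C(8+3-1, 3-1) = C(10,2).

Final answer: C(10,2) = 45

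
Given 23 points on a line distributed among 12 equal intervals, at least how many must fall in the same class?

By pigeonhole with 23 objects and 12 categories: ceiling(23/12).

Final answer: 2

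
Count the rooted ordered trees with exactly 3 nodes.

This is counted by the nth Catalan number C_n. Here n = 3 - 1 = 2.
Using C_0 = 1 and C_(k+1) = C_k x 2(2k+1)/(k+2), build up term by term: C_1=1, C_2=2.

Final answer: C_{2} = 2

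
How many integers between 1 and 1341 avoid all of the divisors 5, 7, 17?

|div by 5|=268, |div by 7|=191, |div by 17|=78.
|div by 5&7|=38, |div by 5&17|=15, |div by 7&17|=11, |div by all|=2.
By inclusion-exclusion, divisible by at least one: 268+191+78-38-15-11+2 = 475.
Not divisible by any: 1341 - 475.

Final answer: 866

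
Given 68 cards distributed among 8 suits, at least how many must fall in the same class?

By pigeonhole with 68 objects and 8 categories: ceiling(68/8).

Final answer: 9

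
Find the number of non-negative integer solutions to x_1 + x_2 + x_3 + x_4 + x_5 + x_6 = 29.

Stars and bars with 29 stars and 5 bars:
C(29+6-1, 6-1) = C(34,5).

Final answer: C(34,5) = 278256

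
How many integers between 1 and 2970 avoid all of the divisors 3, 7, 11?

|div by 3|=990, |div by 7|=424, |div by 11|=270.
|div by 3&7|=141, |div by 3&11|=90, |div by 7&11|=38, |div by all|=12.
By inclusion-exclusion, divisible by at least one: 990+424+270-141-90-38+12 = 1427.
Not divisible by any: 2970 - 1427.

Final answer: 1543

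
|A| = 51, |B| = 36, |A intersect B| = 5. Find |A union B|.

|A union B| = |A| + |B| - |A intersect B| = 51 + 36 - 5.

Final answer: 82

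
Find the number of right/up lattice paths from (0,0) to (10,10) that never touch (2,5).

Total paths to (10,10): C(20,10) = 184756.
Paths through (2,5): C(7,5) x C(13,5) = 27027.
Avoiding (2,5): 184756 - 27027.

Final answer: 157729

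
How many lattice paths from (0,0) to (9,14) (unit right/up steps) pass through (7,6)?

Paths (0,0)->(7,6): C(13,6) = 1716.
Paths (7,6)->(9,14): C(10,8) = 45.
By multiplication principle: 1716 x 45.

Final answer: 77220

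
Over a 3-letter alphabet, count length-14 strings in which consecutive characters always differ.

First character: 3 choices. Each subsequent: 2 choices (must differ from the previous one).
Total: 3 x 2^13.

Final answer: 3 x 2^{13} = 24576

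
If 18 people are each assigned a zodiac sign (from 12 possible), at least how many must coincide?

There are 12 possible values for zodiac sign. With 18 people and 12 categories, by pigeonhole: ceiling(18/12).

Final answer: 2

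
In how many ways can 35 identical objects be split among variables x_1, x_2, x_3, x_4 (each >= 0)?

Stars and bars with 35 stars and 3 bars:
C(35+4-1, 4-1) = C(38,3).

Final answer: C(38,3) = 8436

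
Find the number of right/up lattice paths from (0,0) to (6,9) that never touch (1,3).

Total paths to (6,9): C(15,9) = 5005.
Paths through (1,3): C(4,3) x C(11,6) = 1848.
Avoiding (1,3): 5005 - 1848.

Final answer: 3157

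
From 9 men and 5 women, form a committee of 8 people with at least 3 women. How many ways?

Sum over valid woman counts:
C(5,3)C(9,5) = 1260
C(5,4)C(9,4) = 630
C(5,5)C(9,3) = 84
Total: 1260 + 630 + 84.

Final answer: 1974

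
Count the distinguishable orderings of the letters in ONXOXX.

Letters (N:1, O:2, X:3). Total letters: 6.
Permutations = 6!/(3! x 2!).

Final answer: 60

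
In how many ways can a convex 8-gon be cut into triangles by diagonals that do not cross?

This is a standard Catalan-number count: the answer is C_n. Here n = 8 - 2 = 6.
C_n = (2n)!/(n!(n+1)!), so C_{6} = 12!/(6! x 7!) = C(12,6)/7 = 924/7.

Final answer: C_{6} = 132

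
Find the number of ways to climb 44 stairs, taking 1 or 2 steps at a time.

Let f(n) count the ways. The last step is size 1 or 2, so f(n) = f(n-1) + f(n-2) with f(1)=1, f(2)=2.
Iterating the recurrence: f(1)=1, f(2)=2, f(3)=3, f(4)=5, f(5)=8, f(6)=13, f(7)=21, f(8)=34, f(9)=55, f(10)=89, f(11)=144, f(12)=233, f(13)=377, f(14)=610, f(15)=987, f(16)=1597, f(17)=2584, f(18)=4181, f(19)=6765, f(20)=10946, f(21)=17711, f(22)=28657, f(23)=46368, f(24)=75025, f(25)=121393, f(26)=196418, f(27)=317811, f(28)=514229, f(29)=832040, f(30)=1346269, f(31)=2178309, f(32)=3524578, f(33)=5702887, f(34)=9227465, f(35)=14930352, f(36)=24157817, f(37)=39088169, f(38)=63245986, f(39)=102334155, f(40)=165580141, f(41)=267914296, f(42)=433494437, f(43)=701408733, f(44)=1134903170.

Final answer: 1134903170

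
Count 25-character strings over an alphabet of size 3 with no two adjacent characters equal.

Let g(n) count such strings. g(1) = 3, and each valid string of length n-1 extends in 2 ways (any symbol but the last), so g(n) = 2 g(n-1).
Total: g(25) = 3 x 2^24.

Final answer: 3 x 2^{24} = 50331648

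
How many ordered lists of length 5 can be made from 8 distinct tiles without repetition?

P(8,5) = 8!/(8-5)! = 8!/3!.

Final answer: P(8,5) = 6720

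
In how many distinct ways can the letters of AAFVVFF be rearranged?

Letters (A:2, F:3, V:2). Total letters: 7.
Permutations = 7!/(3! x 2! x 2!).

Final answer: 210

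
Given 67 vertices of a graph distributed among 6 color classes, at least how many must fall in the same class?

By pigeonhole with 67 objects and 6 categories: ceiling(67/6).

Final answer: 12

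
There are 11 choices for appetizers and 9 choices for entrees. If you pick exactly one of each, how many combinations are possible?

By the multiplication principle: 11 x 9.

Final answer: 99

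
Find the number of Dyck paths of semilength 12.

Total monotonic paths to (12,12): C(24,12) = 2704156.
A path is bad iff it touches y = x + 1; reflecting its initial segment maps bad paths bijectively onto all paths to (11,13), of which there are C(24,13) = 2496144.
Valid Dyck paths: 2704156 - 2496144.
(This is the Catalan number C_{12}.)

Final answer: C_{12} = 208012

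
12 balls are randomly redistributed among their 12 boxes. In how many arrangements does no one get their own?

Use the recurrence D(n) = (n-1)(D(n-1) + D(n-2)) with D(0)=1, D(1)=0.
D(2) = 1 x (0 + 1) = 1
D(3) = 2 x (1 + 0) = 2
D(4) = 3 x (2 + 1) = 9
D(5) = 4 x (9 + 2) = 44
D(6) = 5 x (44 + 9) = 265
D(7) = 6 x (265 + 44) = 1854
D(8) = 7 x (1854 + 265) = 14833
D(9) = 8 x (14833 + 1854) = 133496
D(10) = 9 x (133496 + 14833) = 1334961
D(11) = 10 x (1334961 + 133496) = 14684570
D(12) = 11 x (D(11) + D(10)) = 11 x (14684570 + 1334961)

Final answer: D(12) = 176214841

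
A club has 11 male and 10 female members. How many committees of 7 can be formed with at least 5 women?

Sum over valid woman counts:
C(10,5)C(11,2) = 13860
C(10,6)C(11,1) = 2310
C(10,7)C(11,0) = 120
Total: 13860 + 2310 + 120.

Final answer: 16290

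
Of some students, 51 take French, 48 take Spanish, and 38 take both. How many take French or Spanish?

|A union B| = |A| + |B| - |A intersect B| = 51 + 48 - 38.

Final answer: 61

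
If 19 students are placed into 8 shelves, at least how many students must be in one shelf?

By the pigeonhole principle: ceiling(19/8).

Final answer: 3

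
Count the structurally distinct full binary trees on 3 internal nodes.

This is counted by the nth Catalan number C_n. Here n = 3.
C_n = (2n)!/(n!(n+1)!), so C_{3} = 6!/(3! x 4!) = C(6,3)/4 = 20/4.

Final answer: C_{3} = 5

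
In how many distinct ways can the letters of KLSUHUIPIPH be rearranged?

Letters (H:2, I:2, K:1, L:1, P:2, S:1, U:2). Total letters: 11.
Permutations = 11!/(2! x 2! x 2! x 2!).

Final answer: 2494800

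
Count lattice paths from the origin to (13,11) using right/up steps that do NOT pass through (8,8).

Total paths to (13,11): C(24,11) = 2496144.
Paths through (8,8): C(16,8) x C(8,3) = 720720.
Avoiding (8,8): 2496144 - 720720.

Final answer: 1775424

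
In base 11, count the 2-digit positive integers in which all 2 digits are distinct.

The leading digit has 10 choices (anything but zero); the next has 10 (anything but the first), then 9, and so on, one fewer each time.
Total: 10 x 10.

Final answer: 100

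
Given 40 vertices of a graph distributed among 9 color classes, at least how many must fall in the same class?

By pigeonhole with 40 objects and 9 categories: ceiling(40/9).

Final answer: 5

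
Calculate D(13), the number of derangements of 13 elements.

D(n) = (n-1)(D(n-1) + D(n-2)), D(0)=1, D(1)=0.
D(2) = 1 x (0 + 1) = 1
D(3) = 2 x (1 + 0) = 2
D(4) = 3 x (2 + 1) = 9
D(5) = 4 x (9 + 2) = 44
D(6) = 5 x (44 + 9) = 265
D(7) = 6 x (265 + 44) = 1854
D(8) = 7 x (1854 + 265) = 14833
D(9) = 8 x (14833 + 1854) = 133496
D(10) = 9 x (133496 + 14833) = 1334961
D(11) = 10 x (1334961 + 133496) = 14684570
D(12) = 11 x (14684570 + 1334961) = 176214841
D(13) = 12 x (D(12) + D(11)) = 12 x (176214841 + 14684570)

Final answer: D(13) = 2290792932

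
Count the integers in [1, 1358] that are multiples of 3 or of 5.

Multiples of 3: 452. Multiples of 5: 271. Of both (lcm=15): 90.
By inclusion-exclusion: 452 + 271 - 90.

Final answer: 633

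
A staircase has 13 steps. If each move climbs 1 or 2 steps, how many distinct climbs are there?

Let f(n) count the ways. The last step is size 1 or 2, so f(n) = f(n-1) + f(n-2) with f(1)=1, f(2)=2.
Iterating the recurrence: f(1)=1, f(2)=2, f(3)=3, f(4)=5, f(5)=8, f(6)=13, f(7)=21, f(8)=34, f(9)=55, f(10)=89, f(11)=144, f(12)=233, f(13)=377.

Final answer: 377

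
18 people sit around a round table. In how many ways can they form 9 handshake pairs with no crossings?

The structures are counted by the Catalan number C_n. Here n = 18/2 = 9.
C_n = (2n)!/(n!(n+1)!), so C_{9} = 18!/(9! x 10!) = C(18,9)/10 = 48620/10.

Final answer: C_{9} = 4862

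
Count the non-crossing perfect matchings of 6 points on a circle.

The structures are counted by the Catalan number C_n. Here n = 6/2 = 3.
C_n = (2n)!/(n!(n+1)!), so C_{3} = 6!/(3! x 4!) = C(6,3)/4 = 20/4.

Final answer: C_{3} = 5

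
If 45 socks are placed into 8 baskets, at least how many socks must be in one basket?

By the pigeonhole principle: ceiling(45/8).

Final answer: 6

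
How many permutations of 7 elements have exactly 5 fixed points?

Choose which 5 elements are fixed: C(7,5) = 21.
Derange the remaining 2 using D(j) = (j-1)(D(j-1) + D(j-2)), D(0)=1, D(1)=0: D(2)=1.
Total: 21 x 1.

Final answer: C(7,5) D(2) = 21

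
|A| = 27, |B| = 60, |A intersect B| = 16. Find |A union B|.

|A union B| = |A| + |B| - |A intersect B| = 27 + 60 - 16.

Final answer: 71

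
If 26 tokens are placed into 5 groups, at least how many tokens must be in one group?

By the pigeonhole principle: ceiling(26/5).

Final answer: 6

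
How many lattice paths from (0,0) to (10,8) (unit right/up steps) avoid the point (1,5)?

Total paths to (10,8): C(18,8) = 43758.
Paths through (1,5): C(6,5) x C(12,3) = 1320.
Avoiding (1,5): 43758 - 1320.

Final answer: 42438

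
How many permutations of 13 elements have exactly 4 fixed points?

Choose which 4 elements are fixed: C(13,4) = 715.
Derange the remaining 9 using D(j) = (j-1)(D(j-1) + D(j-2)), D(0)=1, D(1)=0: D(2)=1, D(3)=2, D(4)=9, D(5)=44, D(6)=265, D(7)=1854, D(8)=14833, D(9)=133496.
Total: 715 x 133496.

Final answer: C(13,4) D(9) = 95449640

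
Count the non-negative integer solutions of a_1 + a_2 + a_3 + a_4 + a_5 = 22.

Stars and bars with 22 stars and 4 bars:
C(22+5-1, 5-1) = C(26,4).

Final answer: C(26,4) = 14950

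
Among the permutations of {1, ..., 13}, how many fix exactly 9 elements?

Choose which 9 elements are fixed: C(13,9) = 715.
Derange the remaining 4 using D(j) = (j-1)(D(j-1) + D(j-2)), D(0)=1, D(1)=0: D(2)=1, D(3)=2, D(4)=9.
Total: 715 x 9.

Final answer: C(13,9) D(4) = 6435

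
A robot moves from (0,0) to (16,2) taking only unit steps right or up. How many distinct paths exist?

Each path has 16 right steps and 2 up steps in some order (18 steps total).
Choose which 2 of the 18 steps are up: C(18,2).

Final answer: C(18,2) = 153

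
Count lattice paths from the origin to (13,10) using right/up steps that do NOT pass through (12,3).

Total paths to (13,10): C(23,10) = 1144066.
Paths through (12,3): C(15,3) x C(8,7) = 3640.
Avoiding (12,3): 1144066 - 3640.

Final answer: 1140426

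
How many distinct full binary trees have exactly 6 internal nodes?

The structures are counted by the Catalan number C_n. Here n = 6.
C_n = C(2n,n)/(n+1), so C_{6} = C(12,6)/7 = 924/7.

Final answer: C_{6} = 132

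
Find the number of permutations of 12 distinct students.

The number of ways to arrange 12 distinct objects is 12!.

Final answer: 12! = 479001600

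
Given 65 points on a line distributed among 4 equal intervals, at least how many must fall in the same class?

By pigeonhole with 65 objects and 4 categories: ceiling(65/4).

Final answer: 17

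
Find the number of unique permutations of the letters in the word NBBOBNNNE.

Letters (B:3, E:1, N:4, O:1). Total letters: 9.
Permutations = 9!/(4! x 3!).

Final answer: 2520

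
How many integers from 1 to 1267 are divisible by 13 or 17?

Multiples of 13: 97. Multiples of 17: 74. Of both (lcm=221): 5.
By inclusion-exclusion: 97 + 74 - 5.

Final answer: 166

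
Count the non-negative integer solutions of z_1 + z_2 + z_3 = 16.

Stars and bars with 16 stars and 2 bars:
C(16+3-1, 3-1) = C(18,2).

Final answer: C(18,2) = 153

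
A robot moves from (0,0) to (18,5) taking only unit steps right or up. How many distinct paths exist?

Each path has 18 right steps and 5 up steps in some order (23 steps total).
Choose which 5 of the 23 steps are up: C(23,5).

Final answer: C(23,5) = 33649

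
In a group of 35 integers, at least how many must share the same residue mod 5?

There are 5 possible values for residue mod 5. With 35 integers and 5 categories, by pigeonhole: ceiling(35/5).

Final answer: 7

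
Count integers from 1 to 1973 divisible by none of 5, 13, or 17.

|div by 5|=394, |div by 13|=151, |div by 17|=116.
|div by 5&13|=30, |div by 5&17|=23, |div by 13&17|=8, |div by all|=1.
By inclusion-exclusion, divisible by at least one: 394+151+116-30-23-8+1 = 601.
Not divisible by any: 1973 - 601.

Final answer: 1372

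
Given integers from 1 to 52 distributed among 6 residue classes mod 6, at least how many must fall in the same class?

By pigeonhole with 52 objects and 6 categories: ceiling(52/6).

Final answer: 9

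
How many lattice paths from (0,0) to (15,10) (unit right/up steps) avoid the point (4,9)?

Total paths to (15,10): C(25,10) = 3268760.
Paths through (4,9): C(13,9) x C(12,1) = 8580.
Avoiding (4,9): 3268760 - 8580.

Final answer: 3260180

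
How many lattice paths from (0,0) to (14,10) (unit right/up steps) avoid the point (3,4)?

Total paths to (14,10): C(24,10) = 1961256.
Paths through (3,4): C(7,4) x C(17,6) = 433160.
Avoiding (3,4): 1961256 - 433160.

Final answer: 1528096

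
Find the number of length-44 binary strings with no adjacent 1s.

A valid string ends in 0 (append to any length-(n-1) valid string) or in 01 (append to any length-(n-2) valid string), so a(n) = a(n-1) + a(n-2) with a(1)=2, a(2)=3.
Iterating the recurrence: a(1)=2, a(2)=3, a(3)=5, a(4)=8, a(5)=13, a(6)=21, a(7)=34, a(8)=55, a(9)=89, a(10)=144, a(11)=233, a(12)=377, a(13)=610, a(14)=987, a(15)=1597, a(16)=2584, a(17)=4181, a(18)=6765, a(19)=10946, a(20)=17711, a(21)=28657, a(22)=46368, a(23)=75025, a(24)=121393, a(25)=196418, a(26)=317811, a(27)=514229, a(28)=832040, a(29)=1346269, a(30)=2178309, a(31)=3524578, a(32)=5702887, a(33)=9227465, a(34)=14930352, a(35)=24157817, a(36)=39088169, a(37)=63245986, a(38)=102334155, a(39)=165580141, a(40)=267914296, a(41)=433494437, a(42)=701408733, a(43)=1134903170, a(44)=1836311903.

Final answer: 1836311903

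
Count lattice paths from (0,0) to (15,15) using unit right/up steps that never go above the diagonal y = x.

Total monotonic paths to (15,15): C(30,15) = 155117520.
By the reflection principle, paths that go above the diagonal number C(30,16) = 145422675.
Valid Dyck paths: 155117520 - 145422675.
(This is the Catalan number C_{15}.)

Final answer: C_{15} = 9694845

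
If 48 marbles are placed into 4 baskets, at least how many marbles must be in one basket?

By the pigeonhole principle: ceiling(48/4).

Final answer: 12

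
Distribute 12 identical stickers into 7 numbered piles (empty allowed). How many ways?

Stars and bars: C(n+k-1, k-1) = C(18,6).

Final answer: C(18,6) = 18564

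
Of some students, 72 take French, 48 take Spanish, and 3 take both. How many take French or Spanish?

|A union B| = |A| + |B| - |A intersect B| = 72 + 48 - 3.

Final answer: 117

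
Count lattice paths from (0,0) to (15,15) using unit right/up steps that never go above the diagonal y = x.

Total monotonic paths to (15,15): C(30,15) = 155117520.
Reflecting each bad path at its first crossing gives a bijection with paths to (14,16): C(30,16) = 145422675.
Valid Dyck paths: 155117520 - 145422675.
(These counts are the Catalan numbers.)

Final answer: C_{15} = 9694845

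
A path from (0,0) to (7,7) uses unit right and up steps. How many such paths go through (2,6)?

Paths (0,0)->(2,6): C(8,6) = 28.
Paths (2,6)->(7,7): C(6,1) = 6.
By multiplication principle: 28 x 6.

Final answer: 168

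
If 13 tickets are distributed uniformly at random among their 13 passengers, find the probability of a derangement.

D(n) = (n-1)(D(n-1) + D(n-2)), D(0)=1, D(1)=0.
Building up: D(2)=1, D(3)=2, D(4)=9, D(5)=44, D(6)=265, D(7)=1854, D(8)=14833, D(9)=133496, D(10)=1334961, D(11)=14684570, D(12)=176214841, D(13)=2290792932.
Total arrangements: 13! = 6227020800.
Probability = D(13)/13! = 63633137/172972800.

Final answer: D(13)/13! = 2290792932/6227020800 = 0.367879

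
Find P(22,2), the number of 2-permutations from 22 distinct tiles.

P(22,2) = 22!/(22-2)! = 22!/20!.

Final answer: P(22,2) = 462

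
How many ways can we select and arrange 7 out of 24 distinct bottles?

P(24,7) = 24!/(24-7)! = 24!/17!.

Final answer: P(24,7) = 1744364160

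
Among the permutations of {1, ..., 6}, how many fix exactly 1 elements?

Choose which 1 elements are fixed: C(6,1) = 6.
Derange the remaining 5 using D(j) = (j-1)(D(j-1) + D(j-2)), D(0)=1, D(1)=0: D(2)=1, D(3)=2, D(4)=9, D(5)=44.
Total: 6 x 44.

Final answer: C(6,1) D(5) = 264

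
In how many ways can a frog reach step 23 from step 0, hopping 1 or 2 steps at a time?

Let f(n) be the number of climbs. Removing the last move (1 or 2 steps) gives f(n) = f(n-1) + f(n-2); base cases f(1)=1, f(2)=2.
Building up term by term: f(1)=1, f(2)=2, f(3)=3, f(4)=5, f(5)=8, f(6)=13, f(7)=21, f(8)=34, f(9)=55, f(10)=89, f(11)=144, f(12)=233, f(13)=377, f(14)=610, f(15)=987, f(16)=1597, f(17)=2584, f(18)=4181, f(19)=6765, f(20)=10946, f(21)=17711, f(22)=28657, f(23)=46368.

Final answer: 46368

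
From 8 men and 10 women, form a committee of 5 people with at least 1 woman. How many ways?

Sum over valid woman counts:
C(10,1)C(8,4) = 700
C(10,2)C(8,3) = 2520
C(10,3)C(8,2) = 3360
C(10,4)C(8,1) = 1680
C(10,5)C(8,0) = 252
Total: 700 + 2520 + 3360 + 1680 + 252.

Final answer: 8512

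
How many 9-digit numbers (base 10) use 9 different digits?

First digit: 9 (not 0). Second: 9 (not first). Third: 8, etc.
Total: 9 x 9 x 8 x 7 x 6 x 5 x 4 x 3 x 2.

Final answer: 3265920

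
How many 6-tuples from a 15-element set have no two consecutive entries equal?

First character: 15 choices. Each subsequent: 14 choices (must differ from the previous one).
Total: 15 x 14^5.

Final answer: 15 x 14^{5} = 8067360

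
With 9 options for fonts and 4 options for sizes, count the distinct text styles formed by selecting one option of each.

By the multiplication principle: 9 x 4.

Final answer: 36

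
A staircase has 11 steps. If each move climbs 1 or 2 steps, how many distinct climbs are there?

Let f(n) be the number of climbs. Removing the last move (1 or 2 steps) gives f(n) = f(n-1) + f(n-2); base cases f(1)=1, f(2)=2.
Building up term by term: f(1)=1, f(2)=2, f(3)=3, f(4)=5, f(5)=8, f(6)=13, f(7)=21, f(8)=34, f(9)=55, f(10)=89, f(11)=144.

Final answer: 144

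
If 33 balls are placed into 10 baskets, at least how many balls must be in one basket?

By the pigeonhole principle: ceiling(33/10).

Final answer: 4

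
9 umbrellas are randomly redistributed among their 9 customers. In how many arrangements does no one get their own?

Use the recurrence D(n) = (n-1)(D(n-1) + D(n-2)) with D(0)=1, D(1)=0.
D(2) = 1 x (0 + 1) = 1
D(3) = 2 x (1 + 0) = 2
D(4) = 3 x (2 + 1) = 9
D(5) = 4 x (9 + 2) = 44
D(6) = 5 x (44 + 9) = 265
D(7) = 6 x (265 + 44) = 1854
D(8) = 7 x (1854 + 265) = 14833
D(9) = 8 x (D(8) + D(7)) = 8 x (14833 + 1854)

Final answer: D(9) = 133496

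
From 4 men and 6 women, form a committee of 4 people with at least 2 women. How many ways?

Sum over valid woman counts:
C(6,2)C(4,2) = 90
C(6,3)C(4,1) = 80
C(6,4)C(4,0) = 15
Total: 90 + 80 + 15.

Final answer: 185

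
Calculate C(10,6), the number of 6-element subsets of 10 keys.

C(10,6) = 10!/(6! x 4!).

Final answer: \binom{10}{6} = 210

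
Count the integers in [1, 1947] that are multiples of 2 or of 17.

Multiples of 2: 973. Multiples of 17: 114. Of both (lcm=34): 57.
By inclusion-exclusion: 973 + 114 - 57.

Final answer: 1030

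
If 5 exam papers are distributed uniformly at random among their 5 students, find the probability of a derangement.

Use the recurrence D(n) = (n-1)(D(n-1) + D(n-2)) with D(0)=1, D(1)=0.
Building up: D(2)=1, D(3)=2, D(4)=9, D(5)=44.
Total arrangements: 5! = 120.
Probability = D(5)/5! = 11/30.

Final answer: D(5)/5! = 44/120 = 0.366667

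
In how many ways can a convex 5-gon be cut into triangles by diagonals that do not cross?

This is a standard Catalan-number count: the answer is C_n. Here n = 5 - 2 = 3.
C_n = C(2n,n) - C(2n,n+1), so C_{3} = C(6,3) - C(6,4) = 20 - 15.

Final answer: C_{3} = 5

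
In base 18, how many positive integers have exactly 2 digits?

Leading digit: 17 options (nonzero). Other 1 digit(s): 18 options each.
Total: 17 x 18^1.

Final answer: 306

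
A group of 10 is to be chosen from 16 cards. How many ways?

C(16,10) = 16!/(10! x 6!).

Final answer: \binom{16}{10} = 8008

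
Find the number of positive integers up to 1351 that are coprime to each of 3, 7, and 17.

|div by 3|=450, |div by 7|=193, |div by 17|=79.
|div by 3&7|=64, |div by 3&17|=26, |div by 7&17|=11, |div by all|=3.
By inclusion-exclusion, divisible by at least one: 450+193+79-64-26-11+3 = 624.
Not divisible by any: 1351 - 624.

Final answer: 727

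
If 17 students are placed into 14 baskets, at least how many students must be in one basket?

By the pigeonhole principle: ceiling(17/14).

Final answer: 2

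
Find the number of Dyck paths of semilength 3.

Total monotonic paths to (3,3): C(6,3) = 20.
Paths that cross above y=x (reflection bijection): C(6,4) = 15.
Valid Dyck paths: 20 - 15.
(Equivalently, C_{3} = C(6,3)/4 = 20/4.)

Final answer: C_{3} = 5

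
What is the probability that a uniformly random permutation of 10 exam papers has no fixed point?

Use the recurrence D(n) = (n-1)(D(n-1) + D(n-2)) with D(0)=1, D(1)=0.
Building up: D(2)=1, D(3)=2, D(4)=9, D(5)=44, D(6)=265, D(7)=1854, D(8)=14833, D(9)=133496, D(10)=1334961.
Total arrangements: 10! = 3628800.
Probability = D(10)/10! = 16481/44800.

Final answer: D(10)/10! = 1334961/3628800 = 0.367879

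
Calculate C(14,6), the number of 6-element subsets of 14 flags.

C(14,6) = 14!/(6! x 8!).

Final answer: \binom{14}{6} = 3003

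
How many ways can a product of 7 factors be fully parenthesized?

The structures are counted by the Catalan number C_n. Here n = 7 - 1 = 6.
C_n = C(2n,n) - C(2n,n+1), so C_{6} = C(12,6) - C(12,7) = 924 - 792.

Final answer: C_{6} = 132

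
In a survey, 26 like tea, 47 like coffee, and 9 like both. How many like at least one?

|A union B| = |A| + |B| - |A intersect B| = 26 + 47 - 9.

Final answer: 64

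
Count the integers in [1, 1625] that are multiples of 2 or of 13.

Multiples of 2: 812. Multiples of 13: 125. Of both (lcm=26): 62.
By inclusion-exclusion: 812 + 125 - 62.

Final answer: 875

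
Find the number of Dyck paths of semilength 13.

Total monotonic paths to (13,13): C(26,13) = 10400600.
A path is bad iff it touches y = x + 1; reflecting its initial segment maps bad paths bijectively onto all paths to (12,14), of which there are C(26,14) = 9657700.
Valid Dyck paths: 10400600 - 9657700.
(Check: C(26,13) - C(26,14) = C(26,13)/14, the Catalan number C_{13}.)

Final answer: C_{13} = 742900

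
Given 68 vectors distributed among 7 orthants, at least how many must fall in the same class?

By pigeonhole with 68 objects and 7 categories: ceiling(68/7).

Final answer: 10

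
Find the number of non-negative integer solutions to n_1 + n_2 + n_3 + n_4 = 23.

Stars and bars with 23 stars and 3 bars:
C(23+4-1, 4-1) = C(26,3).

Final answer: C(26,3) = 2600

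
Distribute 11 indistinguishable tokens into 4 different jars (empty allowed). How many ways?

Stars and bars: C(n+k-1, k-1) = C(14,3).

Final answer: C(14,3) = 364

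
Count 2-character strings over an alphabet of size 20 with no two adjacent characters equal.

Let g(n) count such strings. g(1) = 20, and each valid string of length n-1 extends in 19 ways (any symbol but the last), so g(n) = 19 g(n-1).
Total: g(2) = 20 x 19^1.

Final answer: 20 x 19^{1} = 380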